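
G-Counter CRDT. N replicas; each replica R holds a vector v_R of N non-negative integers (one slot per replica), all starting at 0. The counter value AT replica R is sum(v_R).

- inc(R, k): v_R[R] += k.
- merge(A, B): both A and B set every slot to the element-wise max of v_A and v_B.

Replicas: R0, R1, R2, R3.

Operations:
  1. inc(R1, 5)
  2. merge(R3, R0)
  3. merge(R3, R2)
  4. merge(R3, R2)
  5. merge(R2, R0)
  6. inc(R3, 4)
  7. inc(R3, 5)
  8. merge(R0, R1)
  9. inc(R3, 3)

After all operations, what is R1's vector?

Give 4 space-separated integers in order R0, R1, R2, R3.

Answer: 0 5 0 0

Derivation:
Op 1: inc R1 by 5 -> R1=(0,5,0,0) value=5
Op 2: merge R3<->R0 -> R3=(0,0,0,0) R0=(0,0,0,0)
Op 3: merge R3<->R2 -> R3=(0,0,0,0) R2=(0,0,0,0)
Op 4: merge R3<->R2 -> R3=(0,0,0,0) R2=(0,0,0,0)
Op 5: merge R2<->R0 -> R2=(0,0,0,0) R0=(0,0,0,0)
Op 6: inc R3 by 4 -> R3=(0,0,0,4) value=4
Op 7: inc R3 by 5 -> R3=(0,0,0,9) value=9
Op 8: merge R0<->R1 -> R0=(0,5,0,0) R1=(0,5,0,0)
Op 9: inc R3 by 3 -> R3=(0,0,0,12) value=12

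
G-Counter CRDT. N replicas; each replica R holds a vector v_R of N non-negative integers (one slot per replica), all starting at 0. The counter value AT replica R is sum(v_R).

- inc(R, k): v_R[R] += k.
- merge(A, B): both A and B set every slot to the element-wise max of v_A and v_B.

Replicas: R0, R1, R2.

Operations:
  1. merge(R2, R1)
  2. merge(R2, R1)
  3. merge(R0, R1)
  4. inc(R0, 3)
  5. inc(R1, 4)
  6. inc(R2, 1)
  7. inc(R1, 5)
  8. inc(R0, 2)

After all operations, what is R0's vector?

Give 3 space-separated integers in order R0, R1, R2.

Answer: 5 0 0

Derivation:
Op 1: merge R2<->R1 -> R2=(0,0,0) R1=(0,0,0)
Op 2: merge R2<->R1 -> R2=(0,0,0) R1=(0,0,0)
Op 3: merge R0<->R1 -> R0=(0,0,0) R1=(0,0,0)
Op 4: inc R0 by 3 -> R0=(3,0,0) value=3
Op 5: inc R1 by 4 -> R1=(0,4,0) value=4
Op 6: inc R2 by 1 -> R2=(0,0,1) value=1
Op 7: inc R1 by 5 -> R1=(0,9,0) value=9
Op 8: inc R0 by 2 -> R0=(5,0,0) value=5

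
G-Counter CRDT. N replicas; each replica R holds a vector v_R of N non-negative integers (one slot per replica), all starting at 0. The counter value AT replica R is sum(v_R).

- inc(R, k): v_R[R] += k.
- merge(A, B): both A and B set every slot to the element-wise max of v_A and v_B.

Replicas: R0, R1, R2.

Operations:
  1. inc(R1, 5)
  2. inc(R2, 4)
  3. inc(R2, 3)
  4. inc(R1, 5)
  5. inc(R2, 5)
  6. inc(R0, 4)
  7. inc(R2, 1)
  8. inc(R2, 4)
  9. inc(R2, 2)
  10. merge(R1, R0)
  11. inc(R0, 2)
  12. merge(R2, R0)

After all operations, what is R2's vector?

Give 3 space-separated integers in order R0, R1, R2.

Op 1: inc R1 by 5 -> R1=(0,5,0) value=5
Op 2: inc R2 by 4 -> R2=(0,0,4) value=4
Op 3: inc R2 by 3 -> R2=(0,0,7) value=7
Op 4: inc R1 by 5 -> R1=(0,10,0) value=10
Op 5: inc R2 by 5 -> R2=(0,0,12) value=12
Op 6: inc R0 by 4 -> R0=(4,0,0) value=4
Op 7: inc R2 by 1 -> R2=(0,0,13) value=13
Op 8: inc R2 by 4 -> R2=(0,0,17) value=17
Op 9: inc R2 by 2 -> R2=(0,0,19) value=19
Op 10: merge R1<->R0 -> R1=(4,10,0) R0=(4,10,0)
Op 11: inc R0 by 2 -> R0=(6,10,0) value=16
Op 12: merge R2<->R0 -> R2=(6,10,19) R0=(6,10,19)

Answer: 6 10 19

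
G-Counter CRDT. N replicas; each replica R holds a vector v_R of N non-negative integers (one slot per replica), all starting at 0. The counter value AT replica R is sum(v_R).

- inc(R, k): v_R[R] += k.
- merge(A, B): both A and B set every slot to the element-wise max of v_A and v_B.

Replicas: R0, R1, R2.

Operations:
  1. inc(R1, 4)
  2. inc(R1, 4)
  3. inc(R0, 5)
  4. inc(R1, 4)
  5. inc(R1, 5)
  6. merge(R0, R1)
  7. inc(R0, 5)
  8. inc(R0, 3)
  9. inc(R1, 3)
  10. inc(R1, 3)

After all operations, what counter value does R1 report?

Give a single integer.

Op 1: inc R1 by 4 -> R1=(0,4,0) value=4
Op 2: inc R1 by 4 -> R1=(0,8,0) value=8
Op 3: inc R0 by 5 -> R0=(5,0,0) value=5
Op 4: inc R1 by 4 -> R1=(0,12,0) value=12
Op 5: inc R1 by 5 -> R1=(0,17,0) value=17
Op 6: merge R0<->R1 -> R0=(5,17,0) R1=(5,17,0)
Op 7: inc R0 by 5 -> R0=(10,17,0) value=27
Op 8: inc R0 by 3 -> R0=(13,17,0) value=30
Op 9: inc R1 by 3 -> R1=(5,20,0) value=25
Op 10: inc R1 by 3 -> R1=(5,23,0) value=28

Answer: 28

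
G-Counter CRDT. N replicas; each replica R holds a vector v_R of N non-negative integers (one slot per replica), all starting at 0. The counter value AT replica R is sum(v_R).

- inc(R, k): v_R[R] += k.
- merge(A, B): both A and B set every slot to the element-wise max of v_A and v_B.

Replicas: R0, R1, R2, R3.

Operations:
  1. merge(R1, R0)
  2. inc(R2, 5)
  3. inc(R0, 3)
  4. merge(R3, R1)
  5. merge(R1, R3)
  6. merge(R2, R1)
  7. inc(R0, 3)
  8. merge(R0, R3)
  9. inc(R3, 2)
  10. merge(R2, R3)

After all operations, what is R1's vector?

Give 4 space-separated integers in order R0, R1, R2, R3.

Op 1: merge R1<->R0 -> R1=(0,0,0,0) R0=(0,0,0,0)
Op 2: inc R2 by 5 -> R2=(0,0,5,0) value=5
Op 3: inc R0 by 3 -> R0=(3,0,0,0) value=3
Op 4: merge R3<->R1 -> R3=(0,0,0,0) R1=(0,0,0,0)
Op 5: merge R1<->R3 -> R1=(0,0,0,0) R3=(0,0,0,0)
Op 6: merge R2<->R1 -> R2=(0,0,5,0) R1=(0,0,5,0)
Op 7: inc R0 by 3 -> R0=(6,0,0,0) value=6
Op 8: merge R0<->R3 -> R0=(6,0,0,0) R3=(6,0,0,0)
Op 9: inc R3 by 2 -> R3=(6,0,0,2) value=8
Op 10: merge R2<->R3 -> R2=(6,0,5,2) R3=(6,0,5,2)

Answer: 0 0 5 0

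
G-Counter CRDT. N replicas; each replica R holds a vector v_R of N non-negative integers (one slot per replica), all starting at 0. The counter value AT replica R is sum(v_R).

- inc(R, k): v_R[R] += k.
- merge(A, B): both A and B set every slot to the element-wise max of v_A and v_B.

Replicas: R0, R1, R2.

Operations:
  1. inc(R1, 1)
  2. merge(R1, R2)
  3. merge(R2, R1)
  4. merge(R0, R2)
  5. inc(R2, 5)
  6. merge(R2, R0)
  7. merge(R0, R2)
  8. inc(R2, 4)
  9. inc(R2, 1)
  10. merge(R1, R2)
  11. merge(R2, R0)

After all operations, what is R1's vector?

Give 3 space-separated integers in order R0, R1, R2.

Op 1: inc R1 by 1 -> R1=(0,1,0) value=1
Op 2: merge R1<->R2 -> R1=(0,1,0) R2=(0,1,0)
Op 3: merge R2<->R1 -> R2=(0,1,0) R1=(0,1,0)
Op 4: merge R0<->R2 -> R0=(0,1,0) R2=(0,1,0)
Op 5: inc R2 by 5 -> R2=(0,1,5) value=6
Op 6: merge R2<->R0 -> R2=(0,1,5) R0=(0,1,5)
Op 7: merge R0<->R2 -> R0=(0,1,5) R2=(0,1,5)
Op 8: inc R2 by 4 -> R2=(0,1,9) value=10
Op 9: inc R2 by 1 -> R2=(0,1,10) value=11
Op 10: merge R1<->R2 -> R1=(0,1,10) R2=(0,1,10)
Op 11: merge R2<->R0 -> R2=(0,1,10) R0=(0,1,10)

Answer: 0 1 10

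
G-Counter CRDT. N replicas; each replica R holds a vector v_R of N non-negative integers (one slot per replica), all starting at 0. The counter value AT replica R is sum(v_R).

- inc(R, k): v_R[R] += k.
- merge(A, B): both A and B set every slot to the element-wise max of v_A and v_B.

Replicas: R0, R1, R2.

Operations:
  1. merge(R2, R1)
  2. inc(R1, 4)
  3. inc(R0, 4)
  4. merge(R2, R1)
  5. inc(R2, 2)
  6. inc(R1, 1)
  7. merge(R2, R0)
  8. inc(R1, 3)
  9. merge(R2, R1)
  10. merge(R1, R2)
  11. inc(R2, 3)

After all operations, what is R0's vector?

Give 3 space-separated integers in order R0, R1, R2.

Answer: 4 4 2

Derivation:
Op 1: merge R2<->R1 -> R2=(0,0,0) R1=(0,0,0)
Op 2: inc R1 by 4 -> R1=(0,4,0) value=4
Op 3: inc R0 by 4 -> R0=(4,0,0) value=4
Op 4: merge R2<->R1 -> R2=(0,4,0) R1=(0,4,0)
Op 5: inc R2 by 2 -> R2=(0,4,2) value=6
Op 6: inc R1 by 1 -> R1=(0,5,0) value=5
Op 7: merge R2<->R0 -> R2=(4,4,2) R0=(4,4,2)
Op 8: inc R1 by 3 -> R1=(0,8,0) value=8
Op 9: merge R2<->R1 -> R2=(4,8,2) R1=(4,8,2)
Op 10: merge R1<->R2 -> R1=(4,8,2) R2=(4,8,2)
Op 11: inc R2 by 3 -> R2=(4,8,5) value=17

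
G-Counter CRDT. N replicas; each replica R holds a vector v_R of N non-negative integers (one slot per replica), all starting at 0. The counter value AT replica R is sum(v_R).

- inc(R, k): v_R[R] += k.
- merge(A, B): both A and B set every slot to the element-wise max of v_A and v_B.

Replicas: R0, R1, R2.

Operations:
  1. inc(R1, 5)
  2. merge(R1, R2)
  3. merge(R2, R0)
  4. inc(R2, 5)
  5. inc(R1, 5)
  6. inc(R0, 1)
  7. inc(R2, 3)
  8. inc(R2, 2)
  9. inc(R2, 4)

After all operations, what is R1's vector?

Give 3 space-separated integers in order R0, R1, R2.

Answer: 0 10 0

Derivation:
Op 1: inc R1 by 5 -> R1=(0,5,0) value=5
Op 2: merge R1<->R2 -> R1=(0,5,0) R2=(0,5,0)
Op 3: merge R2<->R0 -> R2=(0,5,0) R0=(0,5,0)
Op 4: inc R2 by 5 -> R2=(0,5,5) value=10
Op 5: inc R1 by 5 -> R1=(0,10,0) value=10
Op 6: inc R0 by 1 -> R0=(1,5,0) value=6
Op 7: inc R2 by 3 -> R2=(0,5,8) value=13
Op 8: inc R2 by 2 -> R2=(0,5,10) value=15
Op 9: inc R2 by 4 -> R2=(0,5,14) value=19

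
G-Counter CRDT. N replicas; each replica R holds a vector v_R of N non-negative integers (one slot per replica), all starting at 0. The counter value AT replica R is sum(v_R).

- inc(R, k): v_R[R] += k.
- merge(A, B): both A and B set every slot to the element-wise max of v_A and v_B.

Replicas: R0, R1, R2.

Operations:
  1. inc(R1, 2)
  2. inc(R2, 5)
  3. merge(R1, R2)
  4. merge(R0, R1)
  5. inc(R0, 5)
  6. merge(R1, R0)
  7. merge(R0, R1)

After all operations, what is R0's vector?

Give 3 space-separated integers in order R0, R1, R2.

Op 1: inc R1 by 2 -> R1=(0,2,0) value=2
Op 2: inc R2 by 5 -> R2=(0,0,5) value=5
Op 3: merge R1<->R2 -> R1=(0,2,5) R2=(0,2,5)
Op 4: merge R0<->R1 -> R0=(0,2,5) R1=(0,2,5)
Op 5: inc R0 by 5 -> R0=(5,2,5) value=12
Op 6: merge R1<->R0 -> R1=(5,2,5) R0=(5,2,5)
Op 7: merge R0<->R1 -> R0=(5,2,5) R1=(5,2,5)

Answer: 5 2 5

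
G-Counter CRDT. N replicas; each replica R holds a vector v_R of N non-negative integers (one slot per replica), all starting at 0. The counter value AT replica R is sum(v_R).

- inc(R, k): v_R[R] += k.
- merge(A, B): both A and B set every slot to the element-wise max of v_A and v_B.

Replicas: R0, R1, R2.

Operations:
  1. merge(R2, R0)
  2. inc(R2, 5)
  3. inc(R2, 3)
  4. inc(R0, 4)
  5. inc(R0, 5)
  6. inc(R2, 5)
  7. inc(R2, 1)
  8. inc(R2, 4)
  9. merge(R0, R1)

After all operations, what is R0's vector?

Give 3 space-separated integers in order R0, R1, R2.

Answer: 9 0 0

Derivation:
Op 1: merge R2<->R0 -> R2=(0,0,0) R0=(0,0,0)
Op 2: inc R2 by 5 -> R2=(0,0,5) value=5
Op 3: inc R2 by 3 -> R2=(0,0,8) value=8
Op 4: inc R0 by 4 -> R0=(4,0,0) value=4
Op 5: inc R0 by 5 -> R0=(9,0,0) value=9
Op 6: inc R2 by 5 -> R2=(0,0,13) value=13
Op 7: inc R2 by 1 -> R2=(0,0,14) value=14
Op 8: inc R2 by 4 -> R2=(0,0,18) value=18
Op 9: merge R0<->R1 -> R0=(9,0,0) R1=(9,0,0)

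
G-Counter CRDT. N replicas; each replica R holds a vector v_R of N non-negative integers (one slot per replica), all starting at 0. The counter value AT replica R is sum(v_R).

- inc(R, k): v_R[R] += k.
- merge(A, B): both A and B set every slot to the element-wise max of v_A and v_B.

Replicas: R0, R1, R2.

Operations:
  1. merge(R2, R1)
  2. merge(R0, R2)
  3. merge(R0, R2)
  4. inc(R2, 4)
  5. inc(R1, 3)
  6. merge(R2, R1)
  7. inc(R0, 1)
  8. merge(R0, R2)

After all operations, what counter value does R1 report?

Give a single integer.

Op 1: merge R2<->R1 -> R2=(0,0,0) R1=(0,0,0)
Op 2: merge R0<->R2 -> R0=(0,0,0) R2=(0,0,0)
Op 3: merge R0<->R2 -> R0=(0,0,0) R2=(0,0,0)
Op 4: inc R2 by 4 -> R2=(0,0,4) value=4
Op 5: inc R1 by 3 -> R1=(0,3,0) value=3
Op 6: merge R2<->R1 -> R2=(0,3,4) R1=(0,3,4)
Op 7: inc R0 by 1 -> R0=(1,0,0) value=1
Op 8: merge R0<->R2 -> R0=(1,3,4) R2=(1,3,4)

Answer: 7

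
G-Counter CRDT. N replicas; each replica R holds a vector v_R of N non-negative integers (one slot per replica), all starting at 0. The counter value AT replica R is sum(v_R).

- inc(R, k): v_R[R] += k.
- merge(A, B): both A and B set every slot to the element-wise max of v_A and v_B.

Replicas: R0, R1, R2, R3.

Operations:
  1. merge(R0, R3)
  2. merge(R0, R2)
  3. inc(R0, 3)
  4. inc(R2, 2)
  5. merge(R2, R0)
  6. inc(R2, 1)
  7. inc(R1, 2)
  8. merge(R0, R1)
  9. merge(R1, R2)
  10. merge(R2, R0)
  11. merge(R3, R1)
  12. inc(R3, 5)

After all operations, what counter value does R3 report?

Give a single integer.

Answer: 13

Derivation:
Op 1: merge R0<->R3 -> R0=(0,0,0,0) R3=(0,0,0,0)
Op 2: merge R0<->R2 -> R0=(0,0,0,0) R2=(0,0,0,0)
Op 3: inc R0 by 3 -> R0=(3,0,0,0) value=3
Op 4: inc R2 by 2 -> R2=(0,0,2,0) value=2
Op 5: merge R2<->R0 -> R2=(3,0,2,0) R0=(3,0,2,0)
Op 6: inc R2 by 1 -> R2=(3,0,3,0) value=6
Op 7: inc R1 by 2 -> R1=(0,2,0,0) value=2
Op 8: merge R0<->R1 -> R0=(3,2,2,0) R1=(3,2,2,0)
Op 9: merge R1<->R2 -> R1=(3,2,3,0) R2=(3,2,3,0)
Op 10: merge R2<->R0 -> R2=(3,2,3,0) R0=(3,2,3,0)
Op 11: merge R3<->R1 -> R3=(3,2,3,0) R1=(3,2,3,0)
Op 12: inc R3 by 5 -> R3=(3,2,3,5) value=13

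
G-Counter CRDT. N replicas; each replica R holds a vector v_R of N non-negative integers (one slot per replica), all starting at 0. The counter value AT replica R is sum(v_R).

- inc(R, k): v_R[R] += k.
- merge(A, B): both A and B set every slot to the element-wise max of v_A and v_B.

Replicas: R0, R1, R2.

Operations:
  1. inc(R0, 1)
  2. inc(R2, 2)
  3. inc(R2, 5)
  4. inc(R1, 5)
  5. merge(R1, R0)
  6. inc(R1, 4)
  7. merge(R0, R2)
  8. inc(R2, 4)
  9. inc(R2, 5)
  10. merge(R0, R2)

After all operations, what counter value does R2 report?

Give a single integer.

Op 1: inc R0 by 1 -> R0=(1,0,0) value=1
Op 2: inc R2 by 2 -> R2=(0,0,2) value=2
Op 3: inc R2 by 5 -> R2=(0,0,7) value=7
Op 4: inc R1 by 5 -> R1=(0,5,0) value=5
Op 5: merge R1<->R0 -> R1=(1,5,0) R0=(1,5,0)
Op 6: inc R1 by 4 -> R1=(1,9,0) value=10
Op 7: merge R0<->R2 -> R0=(1,5,7) R2=(1,5,7)
Op 8: inc R2 by 4 -> R2=(1,5,11) value=17
Op 9: inc R2 by 5 -> R2=(1,5,16) value=22
Op 10: merge R0<->R2 -> R0=(1,5,16) R2=(1,5,16)

Answer: 22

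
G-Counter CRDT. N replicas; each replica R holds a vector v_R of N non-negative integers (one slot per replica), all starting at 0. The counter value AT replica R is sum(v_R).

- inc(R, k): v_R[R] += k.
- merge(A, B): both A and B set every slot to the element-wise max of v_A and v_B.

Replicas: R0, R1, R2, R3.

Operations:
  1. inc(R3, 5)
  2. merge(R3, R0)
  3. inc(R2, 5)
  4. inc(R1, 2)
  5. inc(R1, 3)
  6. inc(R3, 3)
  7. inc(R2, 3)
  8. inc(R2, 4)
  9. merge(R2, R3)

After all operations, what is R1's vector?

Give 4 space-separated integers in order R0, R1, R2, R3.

Op 1: inc R3 by 5 -> R3=(0,0,0,5) value=5
Op 2: merge R3<->R0 -> R3=(0,0,0,5) R0=(0,0,0,5)
Op 3: inc R2 by 5 -> R2=(0,0,5,0) value=5
Op 4: inc R1 by 2 -> R1=(0,2,0,0) value=2
Op 5: inc R1 by 3 -> R1=(0,5,0,0) value=5
Op 6: inc R3 by 3 -> R3=(0,0,0,8) value=8
Op 7: inc R2 by 3 -> R2=(0,0,8,0) value=8
Op 8: inc R2 by 4 -> R2=(0,0,12,0) value=12
Op 9: merge R2<->R3 -> R2=(0,0,12,8) R3=(0,0,12,8)

Answer: 0 5 0 0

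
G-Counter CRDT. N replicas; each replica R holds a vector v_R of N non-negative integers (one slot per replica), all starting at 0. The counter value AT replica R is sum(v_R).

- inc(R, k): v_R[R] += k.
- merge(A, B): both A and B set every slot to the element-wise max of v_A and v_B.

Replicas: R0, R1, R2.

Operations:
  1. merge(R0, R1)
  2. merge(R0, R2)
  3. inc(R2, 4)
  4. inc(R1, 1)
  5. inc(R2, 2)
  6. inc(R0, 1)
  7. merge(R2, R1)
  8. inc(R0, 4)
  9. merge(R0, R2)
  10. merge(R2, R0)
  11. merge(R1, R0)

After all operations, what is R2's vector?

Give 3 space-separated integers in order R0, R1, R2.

Answer: 5 1 6

Derivation:
Op 1: merge R0<->R1 -> R0=(0,0,0) R1=(0,0,0)
Op 2: merge R0<->R2 -> R0=(0,0,0) R2=(0,0,0)
Op 3: inc R2 by 4 -> R2=(0,0,4) value=4
Op 4: inc R1 by 1 -> R1=(0,1,0) value=1
Op 5: inc R2 by 2 -> R2=(0,0,6) value=6
Op 6: inc R0 by 1 -> R0=(1,0,0) value=1
Op 7: merge R2<->R1 -> R2=(0,1,6) R1=(0,1,6)
Op 8: inc R0 by 4 -> R0=(5,0,0) value=5
Op 9: merge R0<->R2 -> R0=(5,1,6) R2=(5,1,6)
Op 10: merge R2<->R0 -> R2=(5,1,6) R0=(5,1,6)
Op 11: merge R1<->R0 -> R1=(5,1,6) R0=(5,1,6)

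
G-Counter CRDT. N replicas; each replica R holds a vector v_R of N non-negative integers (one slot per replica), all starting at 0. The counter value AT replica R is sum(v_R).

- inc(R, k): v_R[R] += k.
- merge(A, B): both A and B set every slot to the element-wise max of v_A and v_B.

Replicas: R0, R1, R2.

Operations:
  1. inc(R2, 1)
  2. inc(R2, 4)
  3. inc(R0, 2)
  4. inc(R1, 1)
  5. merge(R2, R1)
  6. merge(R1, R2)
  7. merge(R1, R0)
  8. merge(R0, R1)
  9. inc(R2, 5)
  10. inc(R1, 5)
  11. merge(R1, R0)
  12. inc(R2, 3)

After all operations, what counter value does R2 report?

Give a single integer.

Op 1: inc R2 by 1 -> R2=(0,0,1) value=1
Op 2: inc R2 by 4 -> R2=(0,0,5) value=5
Op 3: inc R0 by 2 -> R0=(2,0,0) value=2
Op 4: inc R1 by 1 -> R1=(0,1,0) value=1
Op 5: merge R2<->R1 -> R2=(0,1,5) R1=(0,1,5)
Op 6: merge R1<->R2 -> R1=(0,1,5) R2=(0,1,5)
Op 7: merge R1<->R0 -> R1=(2,1,5) R0=(2,1,5)
Op 8: merge R0<->R1 -> R0=(2,1,5) R1=(2,1,5)
Op 9: inc R2 by 5 -> R2=(0,1,10) value=11
Op 10: inc R1 by 5 -> R1=(2,6,5) value=13
Op 11: merge R1<->R0 -> R1=(2,6,5) R0=(2,6,5)
Op 12: inc R2 by 3 -> R2=(0,1,13) value=14

Answer: 14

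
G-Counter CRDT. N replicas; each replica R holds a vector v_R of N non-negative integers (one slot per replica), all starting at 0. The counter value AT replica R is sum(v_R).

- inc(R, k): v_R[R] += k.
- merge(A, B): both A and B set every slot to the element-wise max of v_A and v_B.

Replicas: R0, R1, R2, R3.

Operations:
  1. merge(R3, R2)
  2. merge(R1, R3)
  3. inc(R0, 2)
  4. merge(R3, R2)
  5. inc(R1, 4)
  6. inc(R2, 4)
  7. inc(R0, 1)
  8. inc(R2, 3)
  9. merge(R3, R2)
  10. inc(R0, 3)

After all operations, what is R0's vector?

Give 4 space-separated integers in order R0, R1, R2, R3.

Op 1: merge R3<->R2 -> R3=(0,0,0,0) R2=(0,0,0,0)
Op 2: merge R1<->R3 -> R1=(0,0,0,0) R3=(0,0,0,0)
Op 3: inc R0 by 2 -> R0=(2,0,0,0) value=2
Op 4: merge R3<->R2 -> R3=(0,0,0,0) R2=(0,0,0,0)
Op 5: inc R1 by 4 -> R1=(0,4,0,0) value=4
Op 6: inc R2 by 4 -> R2=(0,0,4,0) value=4
Op 7: inc R0 by 1 -> R0=(3,0,0,0) value=3
Op 8: inc R2 by 3 -> R2=(0,0,7,0) value=7
Op 9: merge R3<->R2 -> R3=(0,0,7,0) R2=(0,0,7,0)
Op 10: inc R0 by 3 -> R0=(6,0,0,0) value=6

Answer: 6 0 0 0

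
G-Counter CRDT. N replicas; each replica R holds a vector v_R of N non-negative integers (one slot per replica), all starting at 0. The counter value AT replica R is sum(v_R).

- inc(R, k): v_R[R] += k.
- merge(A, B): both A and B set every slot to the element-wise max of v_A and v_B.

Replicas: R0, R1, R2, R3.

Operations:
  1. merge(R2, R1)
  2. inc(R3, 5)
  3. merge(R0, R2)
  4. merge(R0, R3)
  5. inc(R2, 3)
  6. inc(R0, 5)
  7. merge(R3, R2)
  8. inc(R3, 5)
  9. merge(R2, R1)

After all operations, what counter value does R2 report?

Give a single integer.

Answer: 8

Derivation:
Op 1: merge R2<->R1 -> R2=(0,0,0,0) R1=(0,0,0,0)
Op 2: inc R3 by 5 -> R3=(0,0,0,5) value=5
Op 3: merge R0<->R2 -> R0=(0,0,0,0) R2=(0,0,0,0)
Op 4: merge R0<->R3 -> R0=(0,0,0,5) R3=(0,0,0,5)
Op 5: inc R2 by 3 -> R2=(0,0,3,0) value=3
Op 6: inc R0 by 5 -> R0=(5,0,0,5) value=10
Op 7: merge R3<->R2 -> R3=(0,0,3,5) R2=(0,0,3,5)
Op 8: inc R3 by 5 -> R3=(0,0,3,10) value=13
Op 9: merge R2<->R1 -> R2=(0,0,3,5) R1=(0,0,3,5)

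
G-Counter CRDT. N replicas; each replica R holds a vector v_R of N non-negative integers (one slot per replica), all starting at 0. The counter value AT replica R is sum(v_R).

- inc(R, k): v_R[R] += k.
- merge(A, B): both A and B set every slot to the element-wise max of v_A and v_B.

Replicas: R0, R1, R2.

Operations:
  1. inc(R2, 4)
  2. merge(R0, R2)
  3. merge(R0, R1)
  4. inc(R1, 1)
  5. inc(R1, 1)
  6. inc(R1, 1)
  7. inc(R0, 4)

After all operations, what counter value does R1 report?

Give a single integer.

Op 1: inc R2 by 4 -> R2=(0,0,4) value=4
Op 2: merge R0<->R2 -> R0=(0,0,4) R2=(0,0,4)
Op 3: merge R0<->R1 -> R0=(0,0,4) R1=(0,0,4)
Op 4: inc R1 by 1 -> R1=(0,1,4) value=5
Op 5: inc R1 by 1 -> R1=(0,2,4) value=6
Op 6: inc R1 by 1 -> R1=(0,3,4) value=7
Op 7: inc R0 by 4 -> R0=(4,0,4) value=8

Answer: 7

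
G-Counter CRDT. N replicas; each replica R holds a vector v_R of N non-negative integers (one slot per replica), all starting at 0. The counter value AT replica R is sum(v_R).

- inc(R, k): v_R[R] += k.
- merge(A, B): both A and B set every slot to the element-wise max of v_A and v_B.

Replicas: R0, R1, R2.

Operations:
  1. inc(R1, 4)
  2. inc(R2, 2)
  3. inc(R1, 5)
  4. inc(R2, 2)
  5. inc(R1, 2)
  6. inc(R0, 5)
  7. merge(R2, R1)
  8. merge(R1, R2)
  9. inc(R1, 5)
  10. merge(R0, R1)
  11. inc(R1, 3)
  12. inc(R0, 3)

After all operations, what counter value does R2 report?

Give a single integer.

Answer: 15

Derivation:
Op 1: inc R1 by 4 -> R1=(0,4,0) value=4
Op 2: inc R2 by 2 -> R2=(0,0,2) value=2
Op 3: inc R1 by 5 -> R1=(0,9,0) value=9
Op 4: inc R2 by 2 -> R2=(0,0,4) value=4
Op 5: inc R1 by 2 -> R1=(0,11,0) value=11
Op 6: inc R0 by 5 -> R0=(5,0,0) value=5
Op 7: merge R2<->R1 -> R2=(0,11,4) R1=(0,11,4)
Op 8: merge R1<->R2 -> R1=(0,11,4) R2=(0,11,4)
Op 9: inc R1 by 5 -> R1=(0,16,4) value=20
Op 10: merge R0<->R1 -> R0=(5,16,4) R1=(5,16,4)
Op 11: inc R1 by 3 -> R1=(5,19,4) value=28
Op 12: inc R0 by 3 -> R0=(8,16,4) value=28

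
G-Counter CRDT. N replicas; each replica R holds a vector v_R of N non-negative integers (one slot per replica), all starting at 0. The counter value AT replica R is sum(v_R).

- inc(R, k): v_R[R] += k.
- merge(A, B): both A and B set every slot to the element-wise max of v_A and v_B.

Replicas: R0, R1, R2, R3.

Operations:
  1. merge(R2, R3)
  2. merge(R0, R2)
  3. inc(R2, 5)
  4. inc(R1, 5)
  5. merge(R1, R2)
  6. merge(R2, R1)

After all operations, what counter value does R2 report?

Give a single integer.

Op 1: merge R2<->R3 -> R2=(0,0,0,0) R3=(0,0,0,0)
Op 2: merge R0<->R2 -> R0=(0,0,0,0) R2=(0,0,0,0)
Op 3: inc R2 by 5 -> R2=(0,0,5,0) value=5
Op 4: inc R1 by 5 -> R1=(0,5,0,0) value=5
Op 5: merge R1<->R2 -> R1=(0,5,5,0) R2=(0,5,5,0)
Op 6: merge R2<->R1 -> R2=(0,5,5,0) R1=(0,5,5,0)

Answer: 10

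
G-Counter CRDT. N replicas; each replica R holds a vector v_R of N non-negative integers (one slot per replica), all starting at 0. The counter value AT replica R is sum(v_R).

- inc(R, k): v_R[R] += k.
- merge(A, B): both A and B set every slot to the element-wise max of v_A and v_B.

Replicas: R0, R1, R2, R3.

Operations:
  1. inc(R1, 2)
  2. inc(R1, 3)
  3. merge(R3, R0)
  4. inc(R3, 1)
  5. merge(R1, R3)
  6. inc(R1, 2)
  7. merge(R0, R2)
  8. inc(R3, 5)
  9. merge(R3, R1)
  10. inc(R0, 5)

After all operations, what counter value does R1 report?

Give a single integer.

Op 1: inc R1 by 2 -> R1=(0,2,0,0) value=2
Op 2: inc R1 by 3 -> R1=(0,5,0,0) value=5
Op 3: merge R3<->R0 -> R3=(0,0,0,0) R0=(0,0,0,0)
Op 4: inc R3 by 1 -> R3=(0,0,0,1) value=1
Op 5: merge R1<->R3 -> R1=(0,5,0,1) R3=(0,5,0,1)
Op 6: inc R1 by 2 -> R1=(0,7,0,1) value=8
Op 7: merge R0<->R2 -> R0=(0,0,0,0) R2=(0,0,0,0)
Op 8: inc R3 by 5 -> R3=(0,5,0,6) value=11
Op 9: merge R3<->R1 -> R3=(0,7,0,6) R1=(0,7,0,6)
Op 10: inc R0 by 5 -> R0=(5,0,0,0) value=5

Answer: 13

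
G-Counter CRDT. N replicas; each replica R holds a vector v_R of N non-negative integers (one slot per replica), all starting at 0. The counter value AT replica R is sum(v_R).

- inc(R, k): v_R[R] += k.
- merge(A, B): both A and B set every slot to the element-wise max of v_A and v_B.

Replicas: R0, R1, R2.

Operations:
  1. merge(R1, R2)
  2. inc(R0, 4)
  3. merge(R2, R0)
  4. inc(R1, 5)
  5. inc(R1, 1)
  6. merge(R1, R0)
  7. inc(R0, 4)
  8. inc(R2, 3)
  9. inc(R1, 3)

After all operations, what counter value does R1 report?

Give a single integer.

Op 1: merge R1<->R2 -> R1=(0,0,0) R2=(0,0,0)
Op 2: inc R0 by 4 -> R0=(4,0,0) value=4
Op 3: merge R2<->R0 -> R2=(4,0,0) R0=(4,0,0)
Op 4: inc R1 by 5 -> R1=(0,5,0) value=5
Op 5: inc R1 by 1 -> R1=(0,6,0) value=6
Op 6: merge R1<->R0 -> R1=(4,6,0) R0=(4,6,0)
Op 7: inc R0 by 4 -> R0=(8,6,0) value=14
Op 8: inc R2 by 3 -> R2=(4,0,3) value=7
Op 9: inc R1 by 3 -> R1=(4,9,0) value=13

Answer: 13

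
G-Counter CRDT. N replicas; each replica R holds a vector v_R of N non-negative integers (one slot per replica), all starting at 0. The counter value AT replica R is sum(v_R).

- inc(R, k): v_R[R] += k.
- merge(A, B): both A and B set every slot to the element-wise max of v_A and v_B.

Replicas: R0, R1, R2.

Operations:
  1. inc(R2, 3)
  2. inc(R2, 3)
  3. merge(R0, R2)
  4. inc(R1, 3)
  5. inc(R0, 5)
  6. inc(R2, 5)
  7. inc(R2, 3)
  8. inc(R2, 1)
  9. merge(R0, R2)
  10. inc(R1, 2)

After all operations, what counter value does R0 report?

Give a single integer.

Op 1: inc R2 by 3 -> R2=(0,0,3) value=3
Op 2: inc R2 by 3 -> R2=(0,0,6) value=6
Op 3: merge R0<->R2 -> R0=(0,0,6) R2=(0,0,6)
Op 4: inc R1 by 3 -> R1=(0,3,0) value=3
Op 5: inc R0 by 5 -> R0=(5,0,6) value=11
Op 6: inc R2 by 5 -> R2=(0,0,11) value=11
Op 7: inc R2 by 3 -> R2=(0,0,14) value=14
Op 8: inc R2 by 1 -> R2=(0,0,15) value=15
Op 9: merge R0<->R2 -> R0=(5,0,15) R2=(5,0,15)
Op 10: inc R1 by 2 -> R1=(0,5,0) value=5

Answer: 20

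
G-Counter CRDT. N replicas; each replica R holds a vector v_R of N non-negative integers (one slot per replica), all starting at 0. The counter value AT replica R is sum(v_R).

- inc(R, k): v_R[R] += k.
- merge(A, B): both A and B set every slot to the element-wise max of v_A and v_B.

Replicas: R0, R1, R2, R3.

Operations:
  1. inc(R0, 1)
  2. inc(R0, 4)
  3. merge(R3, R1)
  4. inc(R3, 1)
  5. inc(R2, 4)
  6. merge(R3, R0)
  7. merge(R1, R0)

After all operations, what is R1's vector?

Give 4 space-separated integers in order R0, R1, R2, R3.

Op 1: inc R0 by 1 -> R0=(1,0,0,0) value=1
Op 2: inc R0 by 4 -> R0=(5,0,0,0) value=5
Op 3: merge R3<->R1 -> R3=(0,0,0,0) R1=(0,0,0,0)
Op 4: inc R3 by 1 -> R3=(0,0,0,1) value=1
Op 5: inc R2 by 4 -> R2=(0,0,4,0) value=4
Op 6: merge R3<->R0 -> R3=(5,0,0,1) R0=(5,0,0,1)
Op 7: merge R1<->R0 -> R1=(5,0,0,1) R0=(5,0,0,1)

Answer: 5 0 0 1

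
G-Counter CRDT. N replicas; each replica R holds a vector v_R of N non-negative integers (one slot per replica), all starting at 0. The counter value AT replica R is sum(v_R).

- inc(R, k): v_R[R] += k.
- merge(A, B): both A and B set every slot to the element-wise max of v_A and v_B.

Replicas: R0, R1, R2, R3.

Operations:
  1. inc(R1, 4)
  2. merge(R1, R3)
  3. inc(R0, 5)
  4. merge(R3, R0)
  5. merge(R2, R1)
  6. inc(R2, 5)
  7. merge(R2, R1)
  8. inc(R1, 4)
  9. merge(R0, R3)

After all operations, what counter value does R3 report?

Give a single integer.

Op 1: inc R1 by 4 -> R1=(0,4,0,0) value=4
Op 2: merge R1<->R3 -> R1=(0,4,0,0) R3=(0,4,0,0)
Op 3: inc R0 by 5 -> R0=(5,0,0,0) value=5
Op 4: merge R3<->R0 -> R3=(5,4,0,0) R0=(5,4,0,0)
Op 5: merge R2<->R1 -> R2=(0,4,0,0) R1=(0,4,0,0)
Op 6: inc R2 by 5 -> R2=(0,4,5,0) value=9
Op 7: merge R2<->R1 -> R2=(0,4,5,0) R1=(0,4,5,0)
Op 8: inc R1 by 4 -> R1=(0,8,5,0) value=13
Op 9: merge R0<->R3 -> R0=(5,4,0,0) R3=(5,4,0,0)

Answer: 9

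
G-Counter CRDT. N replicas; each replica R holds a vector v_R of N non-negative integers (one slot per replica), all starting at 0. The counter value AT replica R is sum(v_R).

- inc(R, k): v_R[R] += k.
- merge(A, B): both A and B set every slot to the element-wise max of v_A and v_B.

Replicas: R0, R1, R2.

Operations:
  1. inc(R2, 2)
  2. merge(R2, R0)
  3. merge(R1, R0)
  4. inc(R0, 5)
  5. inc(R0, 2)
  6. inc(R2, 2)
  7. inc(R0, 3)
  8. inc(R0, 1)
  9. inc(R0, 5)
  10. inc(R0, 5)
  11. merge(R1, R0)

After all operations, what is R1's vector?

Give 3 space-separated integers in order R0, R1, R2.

Answer: 21 0 2

Derivation:
Op 1: inc R2 by 2 -> R2=(0,0,2) value=2
Op 2: merge R2<->R0 -> R2=(0,0,2) R0=(0,0,2)
Op 3: merge R1<->R0 -> R1=(0,0,2) R0=(0,0,2)
Op 4: inc R0 by 5 -> R0=(5,0,2) value=7
Op 5: inc R0 by 2 -> R0=(7,0,2) value=9
Op 6: inc R2 by 2 -> R2=(0,0,4) value=4
Op 7: inc R0 by 3 -> R0=(10,0,2) value=12
Op 8: inc R0 by 1 -> R0=(11,0,2) value=13
Op 9: inc R0 by 5 -> R0=(16,0,2) value=18
Op 10: inc R0 by 5 -> R0=(21,0,2) value=23
Op 11: merge R1<->R0 -> R1=(21,0,2) R0=(21,0,2)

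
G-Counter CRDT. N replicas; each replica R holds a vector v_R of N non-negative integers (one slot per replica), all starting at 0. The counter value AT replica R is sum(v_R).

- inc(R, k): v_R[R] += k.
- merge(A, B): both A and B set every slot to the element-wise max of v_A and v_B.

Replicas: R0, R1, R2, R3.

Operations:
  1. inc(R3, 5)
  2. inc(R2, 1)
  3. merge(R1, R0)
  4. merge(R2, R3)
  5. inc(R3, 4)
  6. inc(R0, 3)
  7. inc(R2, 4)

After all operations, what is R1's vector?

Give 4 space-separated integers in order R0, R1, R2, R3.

Op 1: inc R3 by 5 -> R3=(0,0,0,5) value=5
Op 2: inc R2 by 1 -> R2=(0,0,1,0) value=1
Op 3: merge R1<->R0 -> R1=(0,0,0,0) R0=(0,0,0,0)
Op 4: merge R2<->R3 -> R2=(0,0,1,5) R3=(0,0,1,5)
Op 5: inc R3 by 4 -> R3=(0,0,1,9) value=10
Op 6: inc R0 by 3 -> R0=(3,0,0,0) value=3
Op 7: inc R2 by 4 -> R2=(0,0,5,5) value=10

Answer: 0 0 0 0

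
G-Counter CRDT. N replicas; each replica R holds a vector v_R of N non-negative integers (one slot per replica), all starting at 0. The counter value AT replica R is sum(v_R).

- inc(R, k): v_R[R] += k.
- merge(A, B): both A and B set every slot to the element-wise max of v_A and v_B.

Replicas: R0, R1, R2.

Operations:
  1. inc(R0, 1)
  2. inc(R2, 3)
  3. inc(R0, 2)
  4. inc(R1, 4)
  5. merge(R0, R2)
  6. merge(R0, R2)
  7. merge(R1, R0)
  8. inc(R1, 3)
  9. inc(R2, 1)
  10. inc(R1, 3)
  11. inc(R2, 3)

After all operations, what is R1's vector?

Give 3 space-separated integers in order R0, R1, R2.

Op 1: inc R0 by 1 -> R0=(1,0,0) value=1
Op 2: inc R2 by 3 -> R2=(0,0,3) value=3
Op 3: inc R0 by 2 -> R0=(3,0,0) value=3
Op 4: inc R1 by 4 -> R1=(0,4,0) value=4
Op 5: merge R0<->R2 -> R0=(3,0,3) R2=(3,0,3)
Op 6: merge R0<->R2 -> R0=(3,0,3) R2=(3,0,3)
Op 7: merge R1<->R0 -> R1=(3,4,3) R0=(3,4,3)
Op 8: inc R1 by 3 -> R1=(3,7,3) value=13
Op 9: inc R2 by 1 -> R2=(3,0,4) value=7
Op 10: inc R1 by 3 -> R1=(3,10,3) value=16
Op 11: inc R2 by 3 -> R2=(3,0,7) value=10

Answer: 3 10 3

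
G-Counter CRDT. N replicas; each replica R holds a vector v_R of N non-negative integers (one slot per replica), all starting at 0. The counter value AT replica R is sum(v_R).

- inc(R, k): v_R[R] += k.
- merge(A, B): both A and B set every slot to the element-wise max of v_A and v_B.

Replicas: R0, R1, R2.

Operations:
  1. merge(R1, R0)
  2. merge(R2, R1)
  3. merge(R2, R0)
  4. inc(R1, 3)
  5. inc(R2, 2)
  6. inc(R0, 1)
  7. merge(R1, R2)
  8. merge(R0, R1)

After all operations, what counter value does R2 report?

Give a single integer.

Answer: 5

Derivation:
Op 1: merge R1<->R0 -> R1=(0,0,0) R0=(0,0,0)
Op 2: merge R2<->R1 -> R2=(0,0,0) R1=(0,0,0)
Op 3: merge R2<->R0 -> R2=(0,0,0) R0=(0,0,0)
Op 4: inc R1 by 3 -> R1=(0,3,0) value=3
Op 5: inc R2 by 2 -> R2=(0,0,2) value=2
Op 6: inc R0 by 1 -> R0=(1,0,0) value=1
Op 7: merge R1<->R2 -> R1=(0,3,2) R2=(0,3,2)
Op 8: merge R0<->R1 -> R0=(1,3,2) R1=(1,3,2)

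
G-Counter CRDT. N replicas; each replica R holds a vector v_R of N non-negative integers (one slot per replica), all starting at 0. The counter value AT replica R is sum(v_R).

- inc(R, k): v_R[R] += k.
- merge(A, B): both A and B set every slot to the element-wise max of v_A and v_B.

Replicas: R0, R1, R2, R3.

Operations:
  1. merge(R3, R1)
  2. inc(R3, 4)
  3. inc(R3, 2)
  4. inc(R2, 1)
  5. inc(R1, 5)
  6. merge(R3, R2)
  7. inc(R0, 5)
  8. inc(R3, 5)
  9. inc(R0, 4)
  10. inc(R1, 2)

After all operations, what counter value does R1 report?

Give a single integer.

Answer: 7

Derivation:
Op 1: merge R3<->R1 -> R3=(0,0,0,0) R1=(0,0,0,0)
Op 2: inc R3 by 4 -> R3=(0,0,0,4) value=4
Op 3: inc R3 by 2 -> R3=(0,0,0,6) value=6
Op 4: inc R2 by 1 -> R2=(0,0,1,0) value=1
Op 5: inc R1 by 5 -> R1=(0,5,0,0) value=5
Op 6: merge R3<->R2 -> R3=(0,0,1,6) R2=(0,0,1,6)
Op 7: inc R0 by 5 -> R0=(5,0,0,0) value=5
Op 8: inc R3 by 5 -> R3=(0,0,1,11) value=12
Op 9: inc R0 by 4 -> R0=(9,0,0,0) value=9
Op 10: inc R1 by 2 -> R1=(0,7,0,0) value=7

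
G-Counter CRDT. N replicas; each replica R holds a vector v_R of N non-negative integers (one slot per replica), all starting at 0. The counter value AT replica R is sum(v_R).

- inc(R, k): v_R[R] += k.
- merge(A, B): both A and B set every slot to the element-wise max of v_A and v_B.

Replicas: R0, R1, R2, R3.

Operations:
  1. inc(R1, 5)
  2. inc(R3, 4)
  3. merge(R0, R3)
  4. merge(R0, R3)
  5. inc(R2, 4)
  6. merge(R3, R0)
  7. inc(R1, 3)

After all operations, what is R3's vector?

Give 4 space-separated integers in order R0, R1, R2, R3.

Op 1: inc R1 by 5 -> R1=(0,5,0,0) value=5
Op 2: inc R3 by 4 -> R3=(0,0,0,4) value=4
Op 3: merge R0<->R3 -> R0=(0,0,0,4) R3=(0,0,0,4)
Op 4: merge R0<->R3 -> R0=(0,0,0,4) R3=(0,0,0,4)
Op 5: inc R2 by 4 -> R2=(0,0,4,0) value=4
Op 6: merge R3<->R0 -> R3=(0,0,0,4) R0=(0,0,0,4)
Op 7: inc R1 by 3 -> R1=(0,8,0,0) value=8

Answer: 0 0 0 4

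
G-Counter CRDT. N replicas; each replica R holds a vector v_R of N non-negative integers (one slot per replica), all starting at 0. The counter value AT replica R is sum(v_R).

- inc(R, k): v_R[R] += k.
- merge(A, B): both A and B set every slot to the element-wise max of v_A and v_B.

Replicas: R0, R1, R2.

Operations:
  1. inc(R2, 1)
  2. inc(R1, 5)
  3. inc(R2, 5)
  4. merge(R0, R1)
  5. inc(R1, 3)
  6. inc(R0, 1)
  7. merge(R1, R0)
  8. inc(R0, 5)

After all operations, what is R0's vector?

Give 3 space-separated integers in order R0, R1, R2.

Op 1: inc R2 by 1 -> R2=(0,0,1) value=1
Op 2: inc R1 by 5 -> R1=(0,5,0) value=5
Op 3: inc R2 by 5 -> R2=(0,0,6) value=6
Op 4: merge R0<->R1 -> R0=(0,5,0) R1=(0,5,0)
Op 5: inc R1 by 3 -> R1=(0,8,0) value=8
Op 6: inc R0 by 1 -> R0=(1,5,0) value=6
Op 7: merge R1<->R0 -> R1=(1,8,0) R0=(1,8,0)
Op 8: inc R0 by 5 -> R0=(6,8,0) value=14

Answer: 6 8 0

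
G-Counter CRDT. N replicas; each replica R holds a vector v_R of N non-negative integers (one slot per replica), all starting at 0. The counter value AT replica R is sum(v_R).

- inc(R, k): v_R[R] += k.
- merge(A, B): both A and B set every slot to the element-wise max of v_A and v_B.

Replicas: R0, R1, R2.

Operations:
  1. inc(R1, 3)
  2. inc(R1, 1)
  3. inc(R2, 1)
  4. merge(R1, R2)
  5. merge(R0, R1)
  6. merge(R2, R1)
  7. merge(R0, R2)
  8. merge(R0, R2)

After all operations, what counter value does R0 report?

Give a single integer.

Answer: 5

Derivation:
Op 1: inc R1 by 3 -> R1=(0,3,0) value=3
Op 2: inc R1 by 1 -> R1=(0,4,0) value=4
Op 3: inc R2 by 1 -> R2=(0,0,1) value=1
Op 4: merge R1<->R2 -> R1=(0,4,1) R2=(0,4,1)
Op 5: merge R0<->R1 -> R0=(0,4,1) R1=(0,4,1)
Op 6: merge R2<->R1 -> R2=(0,4,1) R1=(0,4,1)
Op 7: merge R0<->R2 -> R0=(0,4,1) R2=(0,4,1)
Op 8: merge R0<->R2 -> R0=(0,4,1) R2=(0,4,1)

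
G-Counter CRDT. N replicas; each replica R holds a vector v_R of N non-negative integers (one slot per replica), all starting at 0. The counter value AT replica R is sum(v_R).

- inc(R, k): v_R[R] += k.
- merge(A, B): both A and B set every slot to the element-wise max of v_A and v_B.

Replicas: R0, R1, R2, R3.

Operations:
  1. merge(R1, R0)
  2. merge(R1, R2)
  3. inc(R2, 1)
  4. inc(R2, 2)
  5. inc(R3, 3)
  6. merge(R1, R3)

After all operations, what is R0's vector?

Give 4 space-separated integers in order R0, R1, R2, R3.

Op 1: merge R1<->R0 -> R1=(0,0,0,0) R0=(0,0,0,0)
Op 2: merge R1<->R2 -> R1=(0,0,0,0) R2=(0,0,0,0)
Op 3: inc R2 by 1 -> R2=(0,0,1,0) value=1
Op 4: inc R2 by 2 -> R2=(0,0,3,0) value=3
Op 5: inc R3 by 3 -> R3=(0,0,0,3) value=3
Op 6: merge R1<->R3 -> R1=(0,0,0,3) R3=(0,0,0,3)

Answer: 0 0 0 0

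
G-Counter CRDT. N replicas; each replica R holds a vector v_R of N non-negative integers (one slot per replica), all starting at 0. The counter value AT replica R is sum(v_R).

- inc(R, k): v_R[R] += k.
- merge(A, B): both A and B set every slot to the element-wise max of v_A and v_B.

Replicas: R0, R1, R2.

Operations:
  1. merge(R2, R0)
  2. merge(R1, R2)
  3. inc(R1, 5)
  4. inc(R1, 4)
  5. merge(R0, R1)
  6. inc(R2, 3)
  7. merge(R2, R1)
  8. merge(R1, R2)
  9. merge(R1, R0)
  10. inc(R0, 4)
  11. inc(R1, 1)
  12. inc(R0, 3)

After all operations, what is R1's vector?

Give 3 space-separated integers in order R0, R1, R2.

Answer: 0 10 3

Derivation:
Op 1: merge R2<->R0 -> R2=(0,0,0) R0=(0,0,0)
Op 2: merge R1<->R2 -> R1=(0,0,0) R2=(0,0,0)
Op 3: inc R1 by 5 -> R1=(0,5,0) value=5
Op 4: inc R1 by 4 -> R1=(0,9,0) value=9
Op 5: merge R0<->R1 -> R0=(0,9,0) R1=(0,9,0)
Op 6: inc R2 by 3 -> R2=(0,0,3) value=3
Op 7: merge R2<->R1 -> R2=(0,9,3) R1=(0,9,3)
Op 8: merge R1<->R2 -> R1=(0,9,3) R2=(0,9,3)
Op 9: merge R1<->R0 -> R1=(0,9,3) R0=(0,9,3)
Op 10: inc R0 by 4 -> R0=(4,9,3) value=16
Op 11: inc R1 by 1 -> R1=(0,10,3) value=13
Op 12: inc R0 by 3 -> R0=(7,9,3) value=19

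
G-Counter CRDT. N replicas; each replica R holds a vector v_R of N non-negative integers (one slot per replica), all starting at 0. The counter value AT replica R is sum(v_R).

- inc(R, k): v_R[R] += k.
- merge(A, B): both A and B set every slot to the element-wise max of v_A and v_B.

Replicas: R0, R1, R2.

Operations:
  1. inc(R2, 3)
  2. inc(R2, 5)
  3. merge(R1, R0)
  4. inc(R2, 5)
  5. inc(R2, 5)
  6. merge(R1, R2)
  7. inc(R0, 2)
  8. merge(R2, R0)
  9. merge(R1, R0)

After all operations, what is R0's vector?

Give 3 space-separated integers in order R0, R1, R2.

Op 1: inc R2 by 3 -> R2=(0,0,3) value=3
Op 2: inc R2 by 5 -> R2=(0,0,8) value=8
Op 3: merge R1<->R0 -> R1=(0,0,0) R0=(0,0,0)
Op 4: inc R2 by 5 -> R2=(0,0,13) value=13
Op 5: inc R2 by 5 -> R2=(0,0,18) value=18
Op 6: merge R1<->R2 -> R1=(0,0,18) R2=(0,0,18)
Op 7: inc R0 by 2 -> R0=(2,0,0) value=2
Op 8: merge R2<->R0 -> R2=(2,0,18) R0=(2,0,18)
Op 9: merge R1<->R0 -> R1=(2,0,18) R0=(2,0,18)

Answer: 2 0 18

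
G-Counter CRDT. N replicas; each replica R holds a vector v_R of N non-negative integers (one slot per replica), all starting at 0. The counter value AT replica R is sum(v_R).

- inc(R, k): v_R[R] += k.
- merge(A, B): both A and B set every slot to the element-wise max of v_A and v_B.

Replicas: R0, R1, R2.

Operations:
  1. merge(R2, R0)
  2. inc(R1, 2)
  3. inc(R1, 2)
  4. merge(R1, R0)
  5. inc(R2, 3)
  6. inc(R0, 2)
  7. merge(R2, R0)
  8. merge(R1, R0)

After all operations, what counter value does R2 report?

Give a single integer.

Answer: 9

Derivation:
Op 1: merge R2<->R0 -> R2=(0,0,0) R0=(0,0,0)
Op 2: inc R1 by 2 -> R1=(0,2,0) value=2
Op 3: inc R1 by 2 -> R1=(0,4,0) value=4
Op 4: merge R1<->R0 -> R1=(0,4,0) R0=(0,4,0)
Op 5: inc R2 by 3 -> R2=(0,0,3) value=3
Op 6: inc R0 by 2 -> R0=(2,4,0) value=6
Op 7: merge R2<->R0 -> R2=(2,4,3) R0=(2,4,3)
Op 8: merge R1<->R0 -> R1=(2,4,3) R0=(2,4,3)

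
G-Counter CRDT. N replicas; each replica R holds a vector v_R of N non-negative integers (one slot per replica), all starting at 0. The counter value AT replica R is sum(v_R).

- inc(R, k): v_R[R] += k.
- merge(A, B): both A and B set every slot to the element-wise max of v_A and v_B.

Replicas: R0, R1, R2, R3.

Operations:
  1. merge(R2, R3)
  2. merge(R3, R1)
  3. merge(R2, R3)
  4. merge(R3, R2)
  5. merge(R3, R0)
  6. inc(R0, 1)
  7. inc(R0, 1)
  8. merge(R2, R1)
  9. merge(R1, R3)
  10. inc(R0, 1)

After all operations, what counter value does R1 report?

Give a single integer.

Answer: 0

Derivation:
Op 1: merge R2<->R3 -> R2=(0,0,0,0) R3=(0,0,0,0)
Op 2: merge R3<->R1 -> R3=(0,0,0,0) R1=(0,0,0,0)
Op 3: merge R2<->R3 -> R2=(0,0,0,0) R3=(0,0,0,0)
Op 4: merge R3<->R2 -> R3=(0,0,0,0) R2=(0,0,0,0)
Op 5: merge R3<->R0 -> R3=(0,0,0,0) R0=(0,0,0,0)
Op 6: inc R0 by 1 -> R0=(1,0,0,0) value=1
Op 7: inc R0 by 1 -> R0=(2,0,0,0) value=2
Op 8: merge R2<->R1 -> R2=(0,0,0,0) R1=(0,0,0,0)
Op 9: merge R1<->R3 -> R1=(0,0,0,0) R3=(0,0,0,0)
Op 10: inc R0 by 1 -> R0=(3,0,0,0) value=3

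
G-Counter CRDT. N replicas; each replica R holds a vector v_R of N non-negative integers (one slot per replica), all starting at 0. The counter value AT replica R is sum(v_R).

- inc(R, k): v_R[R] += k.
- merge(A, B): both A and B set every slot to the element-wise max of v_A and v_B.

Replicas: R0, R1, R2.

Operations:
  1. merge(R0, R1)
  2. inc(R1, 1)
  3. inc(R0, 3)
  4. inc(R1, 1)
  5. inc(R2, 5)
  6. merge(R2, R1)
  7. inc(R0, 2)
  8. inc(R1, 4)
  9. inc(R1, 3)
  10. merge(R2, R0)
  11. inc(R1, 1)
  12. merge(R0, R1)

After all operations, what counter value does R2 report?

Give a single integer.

Op 1: merge R0<->R1 -> R0=(0,0,0) R1=(0,0,0)
Op 2: inc R1 by 1 -> R1=(0,1,0) value=1
Op 3: inc R0 by 3 -> R0=(3,0,0) value=3
Op 4: inc R1 by 1 -> R1=(0,2,0) value=2
Op 5: inc R2 by 5 -> R2=(0,0,5) value=5
Op 6: merge R2<->R1 -> R2=(0,2,5) R1=(0,2,5)
Op 7: inc R0 by 2 -> R0=(5,0,0) value=5
Op 8: inc R1 by 4 -> R1=(0,6,5) value=11
Op 9: inc R1 by 3 -> R1=(0,9,5) value=14
Op 10: merge R2<->R0 -> R2=(5,2,5) R0=(5,2,5)
Op 11: inc R1 by 1 -> R1=(0,10,5) value=15
Op 12: merge R0<->R1 -> R0=(5,10,5) R1=(5,10,5)

Answer: 12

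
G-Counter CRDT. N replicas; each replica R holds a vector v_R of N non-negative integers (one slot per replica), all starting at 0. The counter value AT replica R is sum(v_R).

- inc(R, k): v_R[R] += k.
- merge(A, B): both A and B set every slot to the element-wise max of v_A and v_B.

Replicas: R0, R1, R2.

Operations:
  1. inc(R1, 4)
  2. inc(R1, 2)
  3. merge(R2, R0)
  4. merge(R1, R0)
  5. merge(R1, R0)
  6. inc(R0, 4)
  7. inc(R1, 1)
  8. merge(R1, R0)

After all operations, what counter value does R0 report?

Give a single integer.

Answer: 11

Derivation:
Op 1: inc R1 by 4 -> R1=(0,4,0) value=4
Op 2: inc R1 by 2 -> R1=(0,6,0) value=6
Op 3: merge R2<->R0 -> R2=(0,0,0) R0=(0,0,0)
Op 4: merge R1<->R0 -> R1=(0,6,0) R0=(0,6,0)
Op 5: merge R1<->R0 -> R1=(0,6,0) R0=(0,6,0)
Op 6: inc R0 by 4 -> R0=(4,6,0) value=10
Op 7: inc R1 by 1 -> R1=(0,7,0) value=7
Op 8: merge R1<->R0 -> R1=(4,7,0) R0=(4,7,0)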